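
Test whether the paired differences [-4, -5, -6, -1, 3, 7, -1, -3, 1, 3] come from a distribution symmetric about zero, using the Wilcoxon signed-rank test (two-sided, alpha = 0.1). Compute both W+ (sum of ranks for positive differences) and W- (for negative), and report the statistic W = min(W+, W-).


Step 1: Drop any zero differences (none here) and take |d_i|.
|d| = [4, 5, 6, 1, 3, 7, 1, 3, 1, 3]
Step 2: Midrank |d_i| (ties get averaged ranks).
ranks: |4|->7, |5|->8, |6|->9, |1|->2, |3|->5, |7|->10, |1|->2, |3|->5, |1|->2, |3|->5
Step 3: Attach original signs; sum ranks with positive sign and with negative sign.
W+ = 5 + 10 + 2 + 5 = 22
W- = 7 + 8 + 9 + 2 + 2 + 5 = 33
(Check: W+ + W- = 55 should equal n(n+1)/2 = 55.)
Step 4: Test statistic W = min(W+, W-) = 22.
Step 5: Ties in |d|, so use the tie-corrected normal approximation.
        E[W] = n(n+1)/4 = 10*11/4 = 27.5.
        Tie groups: |d|=1 (t=3), |d|=3 (t=3); sum(t^3 - t) = 48.
        Var[W] = n(n+1)(2n+1)/24 - sum(t^3-t)/48 = 2310/24 - 48/48 = 95.25.
        z = (W - E[W]) / sqrt(Var[W]) = (22 - 27.5) / 9.7596 = -0.5635.
        Two-sided p = 2*Phi(z) = 0.573062.
Step 6: alpha = 0.1. fail to reject H0.

W+ = 22, W- = 33, W = min = 22, p = 0.573062, fail to reject H0.


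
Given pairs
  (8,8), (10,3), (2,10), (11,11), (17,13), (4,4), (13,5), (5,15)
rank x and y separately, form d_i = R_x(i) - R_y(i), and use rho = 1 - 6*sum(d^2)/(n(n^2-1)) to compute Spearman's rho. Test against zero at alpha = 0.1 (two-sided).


Step 1: Rank x and y separately (midranks; no ties here).
rank(x): 8->4, 10->5, 2->1, 11->6, 17->8, 4->2, 13->7, 5->3
rank(y): 8->4, 3->1, 10->5, 11->6, 13->7, 4->2, 5->3, 15->8
Step 2: d_i = R_x(i) - R_y(i); compute d_i^2.
  (4-4)^2=0, (5-1)^2=16, (1-5)^2=16, (6-6)^2=0, (8-7)^2=1, (2-2)^2=0, (7-3)^2=16, (3-8)^2=25
sum(d^2) = 74.
Step 3: rho = 1 - 6*74 / (8*(8^2 - 1)) = 1 - 444/504 = 0.119048.
Step 4: Under H0, t = rho * sqrt((n-2)/(1-rho^2)) = 0.2937 ~ t(6).
Step 5: Two-sided p-value from the t-distribution with 6 df = 0.778886.
Step 6: alpha = 0.1. fail to reject H0.

rho = 0.1190, p = 0.778886, fail to reject H0 at alpha = 0.1.


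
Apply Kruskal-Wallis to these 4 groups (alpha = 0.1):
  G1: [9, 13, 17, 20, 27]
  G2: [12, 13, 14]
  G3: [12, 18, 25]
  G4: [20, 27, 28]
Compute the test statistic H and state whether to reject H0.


Step 1: Combine all N = 14 observations and assign midranks.
sorted (value, group, rank): (9,G1,1), (12,G2,2.5), (12,G3,2.5), (13,G1,4.5), (13,G2,4.5), (14,G2,6), (17,G1,7), (18,G3,8), (20,G1,9.5), (20,G4,9.5), (25,G3,11), (27,G1,12.5), (27,G4,12.5), (28,G4,14)
Step 2: Sum ranks within each group.
R_1 = 34.5 (n_1 = 5)
R_2 = 13 (n_2 = 3)
R_3 = 21.5 (n_3 = 3)
R_4 = 36 (n_4 = 3)
Step 3: H = 12/(N(N+1)) * sum(R_i^2/n_i) - 3(N+1)
     = 12/(14*15) * (34.5^2/5 + 13^2/3 + 21.5^2/3 + 36^2/3) - 3*15
     = 0.057143 * 880.467 - 45
     = 5.312381.
Step 4: Ties present; correction factor C = 1 - 24/(14^3 - 14) = 0.991209. Corrected H = 5.312381 / 0.991209 = 5.359497.
Step 5: Under H0, H ~ chi^2(3); p-value = 0.147288.
Step 6: alpha = 0.1. fail to reject H0.

H = 5.3595, df = 3, p = 0.147288, fail to reject H0.


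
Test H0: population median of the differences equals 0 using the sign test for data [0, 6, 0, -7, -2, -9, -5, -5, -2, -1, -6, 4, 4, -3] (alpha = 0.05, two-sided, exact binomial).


Step 1: Discard zero differences. Original n = 14; n_eff = number of nonzero differences = 12.
Nonzero differences (with sign): +6, -7, -2, -9, -5, -5, -2, -1, -6, +4, +4, -3
Step 2: Count signs: positive = 3, negative = 9.
Step 3: Under H0: P(positive) = 0.5, so the number of positives S ~ Bin(12, 0.5).
Step 4: Two-sided exact p-value = sum of Bin(12,0.5) probabilities at or below the observed probability = 0.145996.
Step 5: alpha = 0.05. fail to reject H0.

n_eff = 12, pos = 3, neg = 9, p = 0.145996, fail to reject H0.


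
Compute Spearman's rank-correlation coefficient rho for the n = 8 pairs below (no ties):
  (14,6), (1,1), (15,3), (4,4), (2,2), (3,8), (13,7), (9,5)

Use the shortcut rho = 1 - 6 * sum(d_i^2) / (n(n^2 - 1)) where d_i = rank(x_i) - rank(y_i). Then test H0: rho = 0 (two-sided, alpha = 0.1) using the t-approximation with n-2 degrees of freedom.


Step 1: Rank x and y separately (midranks; no ties here).
rank(x): 14->7, 1->1, 15->8, 4->4, 2->2, 3->3, 13->6, 9->5
rank(y): 6->6, 1->1, 3->3, 4->4, 2->2, 8->8, 7->7, 5->5
Step 2: d_i = R_x(i) - R_y(i); compute d_i^2.
  (7-6)^2=1, (1-1)^2=0, (8-3)^2=25, (4-4)^2=0, (2-2)^2=0, (3-8)^2=25, (6-7)^2=1, (5-5)^2=0
sum(d^2) = 52.
Step 3: rho = 1 - 6*52 / (8*(8^2 - 1)) = 1 - 312/504 = 0.380952.
Step 4: Under H0, t = rho * sqrt((n-2)/(1-rho^2)) = 1.0092 ~ t(6).
Step 5: Two-sided p-value from the t-distribution with 6 df = 0.351813.
Step 6: alpha = 0.1. fail to reject H0.

rho = 0.3810, p = 0.351813, fail to reject H0 at alpha = 0.1.


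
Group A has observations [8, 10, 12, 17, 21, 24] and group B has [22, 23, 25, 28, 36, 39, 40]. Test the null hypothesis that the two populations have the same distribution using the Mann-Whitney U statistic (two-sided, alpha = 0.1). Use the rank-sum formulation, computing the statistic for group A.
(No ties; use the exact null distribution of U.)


Step 1: Combine and sort all 13 observations; assign midranks.
sorted (value, group): (8,X), (10,X), (12,X), (17,X), (21,X), (22,Y), (23,Y), (24,X), (25,Y), (28,Y), (36,Y), (39,Y), (40,Y)
ranks: 8->1, 10->2, 12->3, 17->4, 21->5, 22->6, 23->7, 24->8, 25->9, 28->10, 36->11, 39->12, 40->13
Step 2: Rank sum for X: R1 = 1 + 2 + 3 + 4 + 5 + 8 = 23.
Step 3: U_X = R1 - n1(n1+1)/2 = 23 - 6*7/2 = 23 - 21 = 2.
       U_Y = n1*n2 - U_X = 42 - 2 = 40.
Step 4: No ties, so the exact null distribution of U (based on enumerating the C(13,6) = 1716 equally likely rank assignments) gives the two-sided p-value.
Step 5: p-value = 0.004662; compare to alpha = 0.1. reject H0.

U_X = 2, p = 0.004662, reject H0 at alpha = 0.1.


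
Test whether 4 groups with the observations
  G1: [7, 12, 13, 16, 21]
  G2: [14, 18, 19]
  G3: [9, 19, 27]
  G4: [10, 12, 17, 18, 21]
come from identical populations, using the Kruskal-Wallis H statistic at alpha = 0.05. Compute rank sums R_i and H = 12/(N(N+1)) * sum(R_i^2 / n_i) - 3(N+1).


Step 1: Combine all N = 16 observations and assign midranks.
sorted (value, group, rank): (7,G1,1), (9,G3,2), (10,G4,3), (12,G1,4.5), (12,G4,4.5), (13,G1,6), (14,G2,7), (16,G1,8), (17,G4,9), (18,G2,10.5), (18,G4,10.5), (19,G2,12.5), (19,G3,12.5), (21,G1,14.5), (21,G4,14.5), (27,G3,16)
Step 2: Sum ranks within each group.
R_1 = 34 (n_1 = 5)
R_2 = 30 (n_2 = 3)
R_3 = 30.5 (n_3 = 3)
R_4 = 41.5 (n_4 = 5)
Step 3: H = 12/(N(N+1)) * sum(R_i^2/n_i) - 3(N+1)
     = 12/(16*17) * (34^2/5 + 30^2/3 + 30.5^2/3 + 41.5^2/5) - 3*17
     = 0.044118 * 1185.73 - 51
     = 1.311765.
Step 4: Ties present; correction factor C = 1 - 24/(16^3 - 16) = 0.994118. Corrected H = 1.311765 / 0.994118 = 1.319527.
Step 5: Under H0, H ~ chi^2(3); p-value = 0.724502.
Step 6: alpha = 0.05. fail to reject H0.

H = 1.3195, df = 3, p = 0.724502, fail to reject H0.


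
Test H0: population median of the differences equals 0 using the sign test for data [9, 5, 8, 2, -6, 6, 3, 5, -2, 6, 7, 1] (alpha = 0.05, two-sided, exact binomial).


Step 1: Discard zero differences. Original n = 12; n_eff = number of nonzero differences = 12.
Nonzero differences (with sign): +9, +5, +8, +2, -6, +6, +3, +5, -2, +6, +7, +1
Step 2: Count signs: positive = 10, negative = 2.
Step 3: Under H0: P(positive) = 0.5, so the number of positives S ~ Bin(12, 0.5).
Step 4: Two-sided exact p-value = sum of Bin(12,0.5) probabilities at or below the observed probability = 0.038574.
Step 5: alpha = 0.05. reject H0.

n_eff = 12, pos = 10, neg = 2, p = 0.038574, reject H0.


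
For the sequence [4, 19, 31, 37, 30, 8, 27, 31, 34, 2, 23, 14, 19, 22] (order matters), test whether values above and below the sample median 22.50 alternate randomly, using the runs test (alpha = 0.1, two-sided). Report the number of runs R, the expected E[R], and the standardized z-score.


Step 1: Compute median = 22.50; label A = above, B = below.
Labels in order: BBAAABAAABABBB  (n_A = 7, n_B = 7)
Step 2: Count runs R = 7.
Step 3: Under H0 (random ordering), E[R] = 2*n_A*n_B/(n_A+n_B) + 1 = 2*7*7/14 + 1 = 8.0000.
        Var[R] = 2*n_A*n_B*(2*n_A*n_B - n_A - n_B) / ((n_A+n_B)^2 * (n_A+n_B-1)) = 8232/2548 = 3.2308.
        SD[R] = 1.7974.
Step 4: Continuity-corrected z = (R + 0.5 - E[R]) / SD[R] = (7 + 0.5 - 8.0000) / 1.7974 = -0.2782.
Step 5: Two-sided p-value via normal approximation = 2*(1 - Phi(|z|)) = 0.780879.
Step 6: alpha = 0.1. fail to reject H0.

R = 7, z = -0.2782, p = 0.780879, fail to reject H0.


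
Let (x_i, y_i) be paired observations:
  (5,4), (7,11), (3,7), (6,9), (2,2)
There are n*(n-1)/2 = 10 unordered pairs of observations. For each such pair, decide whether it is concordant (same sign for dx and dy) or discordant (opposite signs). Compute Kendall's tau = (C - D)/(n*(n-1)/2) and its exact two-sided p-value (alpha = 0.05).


Step 1: Enumerate the 10 unordered pairs (i,j) with i<j and classify each by sign(x_j-x_i) * sign(y_j-y_i).
  (1,2):dx=+2,dy=+7->C; (1,3):dx=-2,dy=+3->D; (1,4):dx=+1,dy=+5->C; (1,5):dx=-3,dy=-2->C
  (2,3):dx=-4,dy=-4->C; (2,4):dx=-1,dy=-2->C; (2,5):dx=-5,dy=-9->C; (3,4):dx=+3,dy=+2->C
  (3,5):dx=-1,dy=-5->C; (4,5):dx=-4,dy=-7->C
Step 2: C = 9, D = 1, total pairs = 10.
Step 3: tau = (C - D)/(n(n-1)/2) = (9 - 1)/10 = 0.800000.
Step 4: Exact two-sided p-value (enumerate n! = 120 permutations of y under H0): p = 0.083333.
Step 5: alpha = 0.05. fail to reject H0.

tau_b = 0.8000 (C=9, D=1), p = 0.083333, fail to reject H0.


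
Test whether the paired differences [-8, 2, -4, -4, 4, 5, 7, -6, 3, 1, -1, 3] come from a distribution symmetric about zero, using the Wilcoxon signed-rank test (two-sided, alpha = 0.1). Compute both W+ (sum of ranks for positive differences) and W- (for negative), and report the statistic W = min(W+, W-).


Step 1: Drop any zero differences (none here) and take |d_i|.
|d| = [8, 2, 4, 4, 4, 5, 7, 6, 3, 1, 1, 3]
Step 2: Midrank |d_i| (ties get averaged ranks).
ranks: |8|->12, |2|->3, |4|->7, |4|->7, |4|->7, |5|->9, |7|->11, |6|->10, |3|->4.5, |1|->1.5, |1|->1.5, |3|->4.5
Step 3: Attach original signs; sum ranks with positive sign and with negative sign.
W+ = 3 + 7 + 9 + 11 + 4.5 + 1.5 + 4.5 = 40.5
W- = 12 + 7 + 7 + 10 + 1.5 = 37.5
(Check: W+ + W- = 78 should equal n(n+1)/2 = 78.)
Step 4: Test statistic W = min(W+, W-) = 37.5.
Step 5: Ties in |d|, so use the tie-corrected normal approximation.
        E[W] = n(n+1)/4 = 12*13/4 = 39.
        Tie groups: |d|=1 (t=2), |d|=3 (t=2), |d|=4 (t=3); sum(t^3 - t) = 36.
        Var[W] = n(n+1)(2n+1)/24 - sum(t^3-t)/48 = 3900/24 - 36/48 = 161.75.
        z = (W - E[W]) / sqrt(Var[W]) = (37.5 - 39) / 12.7181 = -0.1179.
        Two-sided p = 2*Phi(z) = 0.906113.
Step 6: alpha = 0.1. fail to reject H0.

W+ = 40.5, W- = 37.5, W = min = 37.5, p = 0.906113, fail to reject H0.


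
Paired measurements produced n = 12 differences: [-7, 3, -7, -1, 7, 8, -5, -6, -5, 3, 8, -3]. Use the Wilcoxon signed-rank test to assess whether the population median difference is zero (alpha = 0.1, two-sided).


Step 1: Drop any zero differences (none here) and take |d_i|.
|d| = [7, 3, 7, 1, 7, 8, 5, 6, 5, 3, 8, 3]
Step 2: Midrank |d_i| (ties get averaged ranks).
ranks: |7|->9, |3|->3, |7|->9, |1|->1, |7|->9, |8|->11.5, |5|->5.5, |6|->7, |5|->5.5, |3|->3, |8|->11.5, |3|->3
Step 3: Attach original signs; sum ranks with positive sign and with negative sign.
W+ = 3 + 9 + 11.5 + 3 + 11.5 = 38
W- = 9 + 9 + 1 + 5.5 + 7 + 5.5 + 3 = 40
(Check: W+ + W- = 78 should equal n(n+1)/2 = 78.)
Step 4: Test statistic W = min(W+, W-) = 38.
Step 5: Ties in |d|, so use the tie-corrected normal approximation.
        E[W] = n(n+1)/4 = 12*13/4 = 39.
        Tie groups: |d|=3 (t=3), |d|=5 (t=2), |d|=7 (t=3), |d|=8 (t=2); sum(t^3 - t) = 60.
        Var[W] = n(n+1)(2n+1)/24 - sum(t^3-t)/48 = 3900/24 - 60/48 = 161.25.
        z = (W - E[W]) / sqrt(Var[W]) = (38 - 39) / 12.6984 = -0.0787.
        Two-sided p = 2*Phi(z) = 0.937232.
Step 6: alpha = 0.1. fail to reject H0.

W+ = 38, W- = 40, W = min = 38, p = 0.937232, fail to reject H0.


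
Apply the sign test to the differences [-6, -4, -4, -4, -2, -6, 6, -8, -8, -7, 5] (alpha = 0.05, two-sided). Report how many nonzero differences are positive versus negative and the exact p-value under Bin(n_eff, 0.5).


Step 1: Discard zero differences. Original n = 11; n_eff = number of nonzero differences = 11.
Nonzero differences (with sign): -6, -4, -4, -4, -2, -6, +6, -8, -8, -7, +5
Step 2: Count signs: positive = 2, negative = 9.
Step 3: Under H0: P(positive) = 0.5, so the number of positives S ~ Bin(11, 0.5).
Step 4: Two-sided exact p-value = sum of Bin(11,0.5) probabilities at or below the observed probability = 0.065430.
Step 5: alpha = 0.05. fail to reject H0.

n_eff = 11, pos = 2, neg = 9, p = 0.065430, fail to reject H0.


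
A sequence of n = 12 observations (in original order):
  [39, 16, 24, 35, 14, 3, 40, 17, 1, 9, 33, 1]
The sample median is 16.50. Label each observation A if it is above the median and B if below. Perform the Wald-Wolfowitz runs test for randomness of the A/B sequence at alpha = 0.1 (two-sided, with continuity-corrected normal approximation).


Step 1: Compute median = 16.50; label A = above, B = below.
Labels in order: ABAABBAABBAB  (n_A = 6, n_B = 6)
Step 2: Count runs R = 8.
Step 3: Under H0 (random ordering), E[R] = 2*n_A*n_B/(n_A+n_B) + 1 = 2*6*6/12 + 1 = 7.0000.
        Var[R] = 2*n_A*n_B*(2*n_A*n_B - n_A - n_B) / ((n_A+n_B)^2 * (n_A+n_B-1)) = 4320/1584 = 2.7273.
        SD[R] = 1.6514.
Step 4: Continuity-corrected z = (R - 0.5 - E[R]) / SD[R] = (8 - 0.5 - 7.0000) / 1.6514 = 0.3028.
Step 5: Two-sided p-value via normal approximation = 2*(1 - Phi(|z|)) = 0.762069.
Step 6: alpha = 0.1. fail to reject H0.

R = 8, z = 0.3028, p = 0.762069, fail to reject H0.


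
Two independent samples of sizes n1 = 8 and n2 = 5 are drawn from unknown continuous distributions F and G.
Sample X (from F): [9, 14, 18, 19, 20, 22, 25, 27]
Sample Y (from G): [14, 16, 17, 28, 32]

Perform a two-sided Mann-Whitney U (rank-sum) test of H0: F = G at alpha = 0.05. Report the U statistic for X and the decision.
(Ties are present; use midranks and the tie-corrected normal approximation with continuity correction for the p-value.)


Step 1: Combine and sort all 13 observations; assign midranks.
sorted (value, group): (9,X), (14,X), (14,Y), (16,Y), (17,Y), (18,X), (19,X), (20,X), (22,X), (25,X), (27,X), (28,Y), (32,Y)
ranks: 9->1, 14->2.5, 14->2.5, 16->4, 17->5, 18->6, 19->7, 20->8, 22->9, 25->10, 27->11, 28->12, 32->13
Step 2: Rank sum for X: R1 = 1 + 2.5 + 6 + 7 + 8 + 9 + 10 + 11 = 54.5.
Step 3: U_X = R1 - n1(n1+1)/2 = 54.5 - 8*9/2 = 54.5 - 36 = 18.5.
       U_Y = n1*n2 - U_X = 40 - 18.5 = 21.5.
Step 4: Ties are present, so use the tie-corrected normal approximation (with continuity correction) for the p-value.
Step 5: p-value = 0.883458; compare to alpha = 0.05. fail to reject H0.

U_X = 18.5, p = 0.883458, fail to reject H0 at alpha = 0.05.


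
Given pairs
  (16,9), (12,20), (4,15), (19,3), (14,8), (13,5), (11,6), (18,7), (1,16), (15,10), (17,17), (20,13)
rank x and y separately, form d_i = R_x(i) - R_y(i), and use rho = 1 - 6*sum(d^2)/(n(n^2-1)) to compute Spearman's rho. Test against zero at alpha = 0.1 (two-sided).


Step 1: Rank x and y separately (midranks; no ties here).
rank(x): 16->8, 12->4, 4->2, 19->11, 14->6, 13->5, 11->3, 18->10, 1->1, 15->7, 17->9, 20->12
rank(y): 9->6, 20->12, 15->9, 3->1, 8->5, 5->2, 6->3, 7->4, 16->10, 10->7, 17->11, 13->8
Step 2: d_i = R_x(i) - R_y(i); compute d_i^2.
  (8-6)^2=4, (4-12)^2=64, (2-9)^2=49, (11-1)^2=100, (6-5)^2=1, (5-2)^2=9, (3-3)^2=0, (10-4)^2=36, (1-10)^2=81, (7-7)^2=0, (9-11)^2=4, (12-8)^2=16
sum(d^2) = 364.
Step 3: rho = 1 - 6*364 / (12*(12^2 - 1)) = 1 - 2184/1716 = -0.272727.
Step 4: Under H0, t = rho * sqrt((n-2)/(1-rho^2)) = -0.8964 ~ t(10).
Step 5: Two-sided p-value from the t-distribution with 10 df = 0.391097.
Step 6: alpha = 0.1. fail to reject H0.

rho = -0.2727, p = 0.391097, fail to reject H0 at alpha = 0.1.


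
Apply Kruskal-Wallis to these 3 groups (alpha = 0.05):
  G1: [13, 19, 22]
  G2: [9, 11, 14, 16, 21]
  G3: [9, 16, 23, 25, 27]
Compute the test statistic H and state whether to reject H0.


Step 1: Combine all N = 13 observations and assign midranks.
sorted (value, group, rank): (9,G2,1.5), (9,G3,1.5), (11,G2,3), (13,G1,4), (14,G2,5), (16,G2,6.5), (16,G3,6.5), (19,G1,8), (21,G2,9), (22,G1,10), (23,G3,11), (25,G3,12), (27,G3,13)
Step 2: Sum ranks within each group.
R_1 = 22 (n_1 = 3)
R_2 = 25 (n_2 = 5)
R_3 = 44 (n_3 = 5)
Step 3: H = 12/(N(N+1)) * sum(R_i^2/n_i) - 3(N+1)
     = 12/(13*14) * (22^2/3 + 25^2/5 + 44^2/5) - 3*14
     = 0.065934 * 673.533 - 42
     = 2.408791.
Step 4: Ties present; correction factor C = 1 - 12/(13^3 - 13) = 0.994505. Corrected H = 2.408791 / 0.994505 = 2.422099.
Step 5: Under H0, H ~ chi^2(2); p-value = 0.297884.
Step 6: alpha = 0.05. fail to reject H0.

H = 2.4221, df = 2, p = 0.297884, fail to reject H0.


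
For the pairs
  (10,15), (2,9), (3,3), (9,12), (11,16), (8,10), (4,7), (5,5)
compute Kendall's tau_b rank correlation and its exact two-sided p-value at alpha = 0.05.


Step 1: Enumerate the 28 unordered pairs (i,j) with i<j and classify each by sign(x_j-x_i) * sign(y_j-y_i).
  (1,2):dx=-8,dy=-6->C; (1,3):dx=-7,dy=-12->C; (1,4):dx=-1,dy=-3->C; (1,5):dx=+1,dy=+1->C
  (1,6):dx=-2,dy=-5->C; (1,7):dx=-6,dy=-8->C; (1,8):dx=-5,dy=-10->C; (2,3):dx=+1,dy=-6->D
  (2,4):dx=+7,dy=+3->C; (2,5):dx=+9,dy=+7->C; (2,6):dx=+6,dy=+1->C; (2,7):dx=+2,dy=-2->D
  (2,8):dx=+3,dy=-4->D; (3,4):dx=+6,dy=+9->C; (3,5):dx=+8,dy=+13->C; (3,6):dx=+5,dy=+7->C
  (3,7):dx=+1,dy=+4->C; (3,8):dx=+2,dy=+2->C; (4,5):dx=+2,dy=+4->C; (4,6):dx=-1,dy=-2->C
  (4,7):dx=-5,dy=-5->C; (4,8):dx=-4,dy=-7->C; (5,6):dx=-3,dy=-6->C; (5,7):dx=-7,dy=-9->C
  (5,8):dx=-6,dy=-11->C; (6,7):dx=-4,dy=-3->C; (6,8):dx=-3,dy=-5->C; (7,8):dx=+1,dy=-2->D
Step 2: C = 24, D = 4, total pairs = 28.
Step 3: tau = (C - D)/(n(n-1)/2) = (24 - 4)/28 = 0.714286.
Step 4: Exact two-sided p-value (enumerate n! = 40320 permutations of y under H0): p = 0.014137.
Step 5: alpha = 0.05. reject H0.

tau_b = 0.7143 (C=24, D=4), p = 0.014137, reject H0.


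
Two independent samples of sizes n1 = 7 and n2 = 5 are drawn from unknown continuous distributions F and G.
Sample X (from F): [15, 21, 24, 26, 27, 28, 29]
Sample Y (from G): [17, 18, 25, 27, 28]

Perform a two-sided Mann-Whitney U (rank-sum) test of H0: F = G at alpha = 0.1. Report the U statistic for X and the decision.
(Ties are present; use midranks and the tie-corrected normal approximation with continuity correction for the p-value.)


Step 1: Combine and sort all 12 observations; assign midranks.
sorted (value, group): (15,X), (17,Y), (18,Y), (21,X), (24,X), (25,Y), (26,X), (27,X), (27,Y), (28,X), (28,Y), (29,X)
ranks: 15->1, 17->2, 18->3, 21->4, 24->5, 25->6, 26->7, 27->8.5, 27->8.5, 28->10.5, 28->10.5, 29->12
Step 2: Rank sum for X: R1 = 1 + 4 + 5 + 7 + 8.5 + 10.5 + 12 = 48.
Step 3: U_X = R1 - n1(n1+1)/2 = 48 - 7*8/2 = 48 - 28 = 20.
       U_Y = n1*n2 - U_X = 35 - 20 = 15.
Step 4: Ties are present, so use the tie-corrected normal approximation (with continuity correction) for the p-value.
Step 5: p-value = 0.744469; compare to alpha = 0.1. fail to reject H0.

U_X = 20, p = 0.744469, fail to reject H0 at alpha = 0.1.


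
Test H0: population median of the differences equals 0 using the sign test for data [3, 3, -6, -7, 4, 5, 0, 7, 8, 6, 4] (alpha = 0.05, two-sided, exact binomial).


Step 1: Discard zero differences. Original n = 11; n_eff = number of nonzero differences = 10.
Nonzero differences (with sign): +3, +3, -6, -7, +4, +5, +7, +8, +6, +4
Step 2: Count signs: positive = 8, negative = 2.
Step 3: Under H0: P(positive) = 0.5, so the number of positives S ~ Bin(10, 0.5).
Step 4: Two-sided exact p-value = sum of Bin(10,0.5) probabilities at or below the observed probability = 0.109375.
Step 5: alpha = 0.05. fail to reject H0.

n_eff = 10, pos = 8, neg = 2, p = 0.109375, fail to reject H0.


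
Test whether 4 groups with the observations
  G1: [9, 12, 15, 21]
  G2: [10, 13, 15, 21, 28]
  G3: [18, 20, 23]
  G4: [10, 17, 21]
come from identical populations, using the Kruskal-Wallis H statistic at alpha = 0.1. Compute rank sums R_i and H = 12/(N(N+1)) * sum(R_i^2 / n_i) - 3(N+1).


Step 1: Combine all N = 15 observations and assign midranks.
sorted (value, group, rank): (9,G1,1), (10,G2,2.5), (10,G4,2.5), (12,G1,4), (13,G2,5), (15,G1,6.5), (15,G2,6.5), (17,G4,8), (18,G3,9), (20,G3,10), (21,G1,12), (21,G2,12), (21,G4,12), (23,G3,14), (28,G2,15)
Step 2: Sum ranks within each group.
R_1 = 23.5 (n_1 = 4)
R_2 = 41 (n_2 = 5)
R_3 = 33 (n_3 = 3)
R_4 = 22.5 (n_4 = 3)
Step 3: H = 12/(N(N+1)) * sum(R_i^2/n_i) - 3(N+1)
     = 12/(15*16) * (23.5^2/4 + 41^2/5 + 33^2/3 + 22.5^2/3) - 3*16
     = 0.050000 * 1006.01 - 48
     = 2.300625.
Step 4: Ties present; correction factor C = 1 - 36/(15^3 - 15) = 0.989286. Corrected H = 2.300625 / 0.989286 = 2.325542.
Step 5: Under H0, H ~ chi^2(3); p-value = 0.507645.
Step 6: alpha = 0.1. fail to reject H0.

H = 2.3255, df = 3, p = 0.507645, fail to reject H0.


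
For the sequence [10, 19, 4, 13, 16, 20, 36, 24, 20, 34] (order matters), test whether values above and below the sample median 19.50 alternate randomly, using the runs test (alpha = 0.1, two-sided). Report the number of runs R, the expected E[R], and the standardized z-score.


Step 1: Compute median = 19.50; label A = above, B = below.
Labels in order: BBBBBAAAAA  (n_A = 5, n_B = 5)
Step 2: Count runs R = 2.
Step 3: Under H0 (random ordering), E[R] = 2*n_A*n_B/(n_A+n_B) + 1 = 2*5*5/10 + 1 = 6.0000.
        Var[R] = 2*n_A*n_B*(2*n_A*n_B - n_A - n_B) / ((n_A+n_B)^2 * (n_A+n_B-1)) = 2000/900 = 2.2222.
        SD[R] = 1.4907.
Step 4: Continuity-corrected z = (R + 0.5 - E[R]) / SD[R] = (2 + 0.5 - 6.0000) / 1.4907 = -2.3479.
Step 5: Two-sided p-value via normal approximation = 2*(1 - Phi(|z|)) = 0.018881.
Step 6: alpha = 0.1. reject H0.

R = 2, z = -2.3479, p = 0.018881, reject H0.


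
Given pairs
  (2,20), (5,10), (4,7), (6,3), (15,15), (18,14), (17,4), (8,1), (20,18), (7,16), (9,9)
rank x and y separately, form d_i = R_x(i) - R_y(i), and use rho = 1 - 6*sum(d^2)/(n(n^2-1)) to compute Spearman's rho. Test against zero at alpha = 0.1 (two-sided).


Step 1: Rank x and y separately (midranks; no ties here).
rank(x): 2->1, 5->3, 4->2, 6->4, 15->8, 18->10, 17->9, 8->6, 20->11, 7->5, 9->7
rank(y): 20->11, 10->6, 7->4, 3->2, 15->8, 14->7, 4->3, 1->1, 18->10, 16->9, 9->5
Step 2: d_i = R_x(i) - R_y(i); compute d_i^2.
  (1-11)^2=100, (3-6)^2=9, (2-4)^2=4, (4-2)^2=4, (8-8)^2=0, (10-7)^2=9, (9-3)^2=36, (6-1)^2=25, (11-10)^2=1, (5-9)^2=16, (7-5)^2=4
sum(d^2) = 208.
Step 3: rho = 1 - 6*208 / (11*(11^2 - 1)) = 1 - 1248/1320 = 0.054545.
Step 4: Under H0, t = rho * sqrt((n-2)/(1-rho^2)) = 0.1639 ~ t(9).
Step 5: Two-sided p-value from the t-distribution with 9 df = 0.873447.
Step 6: alpha = 0.1. fail to reject H0.

rho = 0.0545, p = 0.873447, fail to reject H0 at alpha = 0.1.


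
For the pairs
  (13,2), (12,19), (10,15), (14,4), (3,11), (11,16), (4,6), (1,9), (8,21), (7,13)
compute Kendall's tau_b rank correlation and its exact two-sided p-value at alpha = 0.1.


Step 1: Enumerate the 45 unordered pairs (i,j) with i<j and classify each by sign(x_j-x_i) * sign(y_j-y_i).
  (1,2):dx=-1,dy=+17->D; (1,3):dx=-3,dy=+13->D; (1,4):dx=+1,dy=+2->C; (1,5):dx=-10,dy=+9->D
  (1,6):dx=-2,dy=+14->D; (1,7):dx=-9,dy=+4->D; (1,8):dx=-12,dy=+7->D; (1,9):dx=-5,dy=+19->D
  (1,10):dx=-6,dy=+11->D; (2,3):dx=-2,dy=-4->C; (2,4):dx=+2,dy=-15->D; (2,5):dx=-9,dy=-8->C
  (2,6):dx=-1,dy=-3->C; (2,7):dx=-8,dy=-13->C; (2,8):dx=-11,dy=-10->C; (2,9):dx=-4,dy=+2->D
  (2,10):dx=-5,dy=-6->C; (3,4):dx=+4,dy=-11->D; (3,5):dx=-7,dy=-4->C; (3,6):dx=+1,dy=+1->C
  (3,7):dx=-6,dy=-9->C; (3,8):dx=-9,dy=-6->C; (3,9):dx=-2,dy=+6->D; (3,10):dx=-3,dy=-2->C
  (4,5):dx=-11,dy=+7->D; (4,6):dx=-3,dy=+12->D; (4,7):dx=-10,dy=+2->D; (4,8):dx=-13,dy=+5->D
  (4,9):dx=-6,dy=+17->D; (4,10):dx=-7,dy=+9->D; (5,6):dx=+8,dy=+5->C; (5,7):dx=+1,dy=-5->D
  (5,8):dx=-2,dy=-2->C; (5,9):dx=+5,dy=+10->C; (5,10):dx=+4,dy=+2->C; (6,7):dx=-7,dy=-10->C
  (6,8):dx=-10,dy=-7->C; (6,9):dx=-3,dy=+5->D; (6,10):dx=-4,dy=-3->C; (7,8):dx=-3,dy=+3->D
  (7,9):dx=+4,dy=+15->C; (7,10):dx=+3,dy=+7->C; (8,9):dx=+7,dy=+12->C; (8,10):dx=+6,dy=+4->C
  (9,10):dx=-1,dy=-8->C
Step 2: C = 24, D = 21, total pairs = 45.
Step 3: tau = (C - D)/(n(n-1)/2) = (24 - 21)/45 = 0.066667.
Step 4: Exact two-sided p-value (enumerate n! = 3628800 permutations of y under H0): p = 0.861801.
Step 5: alpha = 0.1. fail to reject H0.

tau_b = 0.0667 (C=24, D=21), p = 0.861801, fail to reject H0.


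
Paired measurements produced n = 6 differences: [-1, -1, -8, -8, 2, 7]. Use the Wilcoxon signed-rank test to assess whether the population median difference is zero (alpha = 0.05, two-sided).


Step 1: Drop any zero differences (none here) and take |d_i|.
|d| = [1, 1, 8, 8, 2, 7]
Step 2: Midrank |d_i| (ties get averaged ranks).
ranks: |1|->1.5, |1|->1.5, |8|->5.5, |8|->5.5, |2|->3, |7|->4
Step 3: Attach original signs; sum ranks with positive sign and with negative sign.
W+ = 3 + 4 = 7
W- = 1.5 + 1.5 + 5.5 + 5.5 = 14
(Check: W+ + W- = 21 should equal n(n+1)/2 = 21.)
Step 4: Test statistic W = min(W+, W-) = 7.
Step 5: Ties in |d|, so use the tie-corrected normal approximation.
        E[W] = n(n+1)/4 = 6*7/4 = 10.5.
        Tie groups: |d|=1 (t=2), |d|=8 (t=2); sum(t^3 - t) = 12.
        Var[W] = n(n+1)(2n+1)/24 - sum(t^3-t)/48 = 546/24 - 12/48 = 22.5.
        z = (W - E[W]) / sqrt(Var[W]) = (7 - 10.5) / 4.7434 = -0.7379.
        Two-sided p = 2*Phi(z) = 0.460597.
Step 6: alpha = 0.05. fail to reject H0.

W+ = 7, W- = 14, W = min = 7, p = 0.460597, fail to reject H0.


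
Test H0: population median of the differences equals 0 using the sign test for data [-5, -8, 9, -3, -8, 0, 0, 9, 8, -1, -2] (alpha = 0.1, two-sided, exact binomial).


Step 1: Discard zero differences. Original n = 11; n_eff = number of nonzero differences = 9.
Nonzero differences (with sign): -5, -8, +9, -3, -8, +9, +8, -1, -2
Step 2: Count signs: positive = 3, negative = 6.
Step 3: Under H0: P(positive) = 0.5, so the number of positives S ~ Bin(9, 0.5).
Step 4: Two-sided exact p-value = sum of Bin(9,0.5) probabilities at or below the observed probability = 0.507812.
Step 5: alpha = 0.1. fail to reject H0.

n_eff = 9, pos = 3, neg = 6, p = 0.507812, fail to reject H0.


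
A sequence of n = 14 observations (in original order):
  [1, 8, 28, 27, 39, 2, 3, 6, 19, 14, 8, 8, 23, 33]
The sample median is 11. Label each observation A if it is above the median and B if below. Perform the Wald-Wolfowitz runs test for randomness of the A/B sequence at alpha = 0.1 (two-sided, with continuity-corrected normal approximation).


Step 1: Compute median = 11; label A = above, B = below.
Labels in order: BBAAABBBAABBAA  (n_A = 7, n_B = 7)
Step 2: Count runs R = 6.
Step 3: Under H0 (random ordering), E[R] = 2*n_A*n_B/(n_A+n_B) + 1 = 2*7*7/14 + 1 = 8.0000.
        Var[R] = 2*n_A*n_B*(2*n_A*n_B - n_A - n_B) / ((n_A+n_B)^2 * (n_A+n_B-1)) = 8232/2548 = 3.2308.
        SD[R] = 1.7974.
Step 4: Continuity-corrected z = (R + 0.5 - E[R]) / SD[R] = (6 + 0.5 - 8.0000) / 1.7974 = -0.8345.
Step 5: Two-sided p-value via normal approximation = 2*(1 - Phi(|z|)) = 0.403986.
Step 6: alpha = 0.1. fail to reject H0.

R = 6, z = -0.8345, p = 0.403986, fail to reject H0.


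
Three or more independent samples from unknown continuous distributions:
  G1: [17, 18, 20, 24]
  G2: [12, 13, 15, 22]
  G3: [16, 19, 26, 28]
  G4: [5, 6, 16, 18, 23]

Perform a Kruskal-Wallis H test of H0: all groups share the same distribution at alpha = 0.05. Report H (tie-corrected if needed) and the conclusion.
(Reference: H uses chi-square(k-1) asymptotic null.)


Step 1: Combine all N = 17 observations and assign midranks.
sorted (value, group, rank): (5,G4,1), (6,G4,2), (12,G2,3), (13,G2,4), (15,G2,5), (16,G3,6.5), (16,G4,6.5), (17,G1,8), (18,G1,9.5), (18,G4,9.5), (19,G3,11), (20,G1,12), (22,G2,13), (23,G4,14), (24,G1,15), (26,G3,16), (28,G3,17)
Step 2: Sum ranks within each group.
R_1 = 44.5 (n_1 = 4)
R_2 = 25 (n_2 = 4)
R_3 = 50.5 (n_3 = 4)
R_4 = 33 (n_4 = 5)
Step 3: H = 12/(N(N+1)) * sum(R_i^2/n_i) - 3(N+1)
     = 12/(17*18) * (44.5^2/4 + 25^2/4 + 50.5^2/4 + 33^2/5) - 3*18
     = 0.039216 * 1506.67 - 54
     = 5.085294.
Step 4: Ties present; correction factor C = 1 - 12/(17^3 - 17) = 0.997549. Corrected H = 5.085294 / 0.997549 = 5.097789.
Step 5: Under H0, H ~ chi^2(3); p-value = 0.164775.
Step 6: alpha = 0.05. fail to reject H0.

H = 5.0978, df = 3, p = 0.164775, fail to reject H0.


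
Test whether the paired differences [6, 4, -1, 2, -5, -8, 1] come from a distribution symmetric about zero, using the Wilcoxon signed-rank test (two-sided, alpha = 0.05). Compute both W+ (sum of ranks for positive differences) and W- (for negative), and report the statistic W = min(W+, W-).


Step 1: Drop any zero differences (none here) and take |d_i|.
|d| = [6, 4, 1, 2, 5, 8, 1]
Step 2: Midrank |d_i| (ties get averaged ranks).
ranks: |6|->6, |4|->4, |1|->1.5, |2|->3, |5|->5, |8|->7, |1|->1.5
Step 3: Attach original signs; sum ranks with positive sign and with negative sign.
W+ = 6 + 4 + 3 + 1.5 = 14.5
W- = 1.5 + 5 + 7 = 13.5
(Check: W+ + W- = 28 should equal n(n+1)/2 = 28.)
Step 4: Test statistic W = min(W+, W-) = 13.5.
Step 5: Ties in |d|, so use the tie-corrected normal approximation.
        E[W] = n(n+1)/4 = 7*8/4 = 14.
        Tie groups: |d|=1 (t=2); sum(t^3 - t) = 6.
        Var[W] = n(n+1)(2n+1)/24 - sum(t^3-t)/48 = 840/24 - 6/48 = 34.875.
        z = (W - E[W]) / sqrt(Var[W]) = (13.5 - 14) / 5.9055 = -0.0847.
        Two-sided p = 2*Phi(z) = 0.932526.
Step 6: alpha = 0.05. fail to reject H0.

W+ = 14.5, W- = 13.5, W = min = 13.5, p = 0.932526, fail to reject H0.


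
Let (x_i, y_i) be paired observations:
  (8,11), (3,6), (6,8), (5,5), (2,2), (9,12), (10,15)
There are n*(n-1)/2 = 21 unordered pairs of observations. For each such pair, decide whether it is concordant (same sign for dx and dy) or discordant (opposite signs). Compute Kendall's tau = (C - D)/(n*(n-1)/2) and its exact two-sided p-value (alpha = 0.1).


Step 1: Enumerate the 21 unordered pairs (i,j) with i<j and classify each by sign(x_j-x_i) * sign(y_j-y_i).
  (1,2):dx=-5,dy=-5->C; (1,3):dx=-2,dy=-3->C; (1,4):dx=-3,dy=-6->C; (1,5):dx=-6,dy=-9->C
  (1,6):dx=+1,dy=+1->C; (1,7):dx=+2,dy=+4->C; (2,3):dx=+3,dy=+2->C; (2,4):dx=+2,dy=-1->D
  (2,5):dx=-1,dy=-4->C; (2,6):dx=+6,dy=+6->C; (2,7):dx=+7,dy=+9->C; (3,4):dx=-1,dy=-3->C
  (3,5):dx=-4,dy=-6->C; (3,6):dx=+3,dy=+4->C; (3,7):dx=+4,dy=+7->C; (4,5):dx=-3,dy=-3->C
  (4,6):dx=+4,dy=+7->C; (4,7):dx=+5,dy=+10->C; (5,6):dx=+7,dy=+10->C; (5,7):dx=+8,dy=+13->C
  (6,7):dx=+1,dy=+3->C
Step 2: C = 20, D = 1, total pairs = 21.
Step 3: tau = (C - D)/(n(n-1)/2) = (20 - 1)/21 = 0.904762.
Step 4: Exact two-sided p-value (enumerate n! = 5040 permutations of y under H0): p = 0.002778.
Step 5: alpha = 0.1. reject H0.

tau_b = 0.9048 (C=20, D=1), p = 0.002778, reject H0.


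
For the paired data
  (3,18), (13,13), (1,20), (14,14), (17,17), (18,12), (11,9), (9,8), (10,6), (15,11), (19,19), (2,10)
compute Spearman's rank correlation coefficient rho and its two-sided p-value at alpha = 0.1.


Step 1: Rank x and y separately (midranks; no ties here).
rank(x): 3->3, 13->7, 1->1, 14->8, 17->10, 18->11, 11->6, 9->4, 10->5, 15->9, 19->12, 2->2
rank(y): 18->10, 13->7, 20->12, 14->8, 17->9, 12->6, 9->3, 8->2, 6->1, 11->5, 19->11, 10->4
Step 2: d_i = R_x(i) - R_y(i); compute d_i^2.
  (3-10)^2=49, (7-7)^2=0, (1-12)^2=121, (8-8)^2=0, (10-9)^2=1, (11-6)^2=25, (6-3)^2=9, (4-2)^2=4, (5-1)^2=16, (9-5)^2=16, (12-11)^2=1, (2-4)^2=4
sum(d^2) = 246.
Step 3: rho = 1 - 6*246 / (12*(12^2 - 1)) = 1 - 1476/1716 = 0.139860.
Step 4: Under H0, t = rho * sqrt((n-2)/(1-rho^2)) = 0.4467 ~ t(10).
Step 5: Two-sided p-value from the t-distribution with 10 df = 0.664633.
Step 6: alpha = 0.1. fail to reject H0.

rho = 0.1399, p = 0.664633, fail to reject H0 at alpha = 0.1.


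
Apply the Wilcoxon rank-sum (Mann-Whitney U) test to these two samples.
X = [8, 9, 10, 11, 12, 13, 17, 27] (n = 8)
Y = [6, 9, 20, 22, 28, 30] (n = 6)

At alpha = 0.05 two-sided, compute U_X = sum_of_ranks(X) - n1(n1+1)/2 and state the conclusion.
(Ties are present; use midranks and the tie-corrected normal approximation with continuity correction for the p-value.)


Step 1: Combine and sort all 14 observations; assign midranks.
sorted (value, group): (6,Y), (8,X), (9,X), (9,Y), (10,X), (11,X), (12,X), (13,X), (17,X), (20,Y), (22,Y), (27,X), (28,Y), (30,Y)
ranks: 6->1, 8->2, 9->3.5, 9->3.5, 10->5, 11->6, 12->7, 13->8, 17->9, 20->10, 22->11, 27->12, 28->13, 30->14
Step 2: Rank sum for X: R1 = 2 + 3.5 + 5 + 6 + 7 + 8 + 9 + 12 = 52.5.
Step 3: U_X = R1 - n1(n1+1)/2 = 52.5 - 8*9/2 = 52.5 - 36 = 16.5.
       U_Y = n1*n2 - U_X = 48 - 16.5 = 31.5.
Step 4: Ties are present, so use the tie-corrected normal approximation (with continuity correction) for the p-value.
Step 5: p-value = 0.365629; compare to alpha = 0.05. fail to reject H0.

U_X = 16.5, p = 0.365629, fail to reject H0 at alpha = 0.05.


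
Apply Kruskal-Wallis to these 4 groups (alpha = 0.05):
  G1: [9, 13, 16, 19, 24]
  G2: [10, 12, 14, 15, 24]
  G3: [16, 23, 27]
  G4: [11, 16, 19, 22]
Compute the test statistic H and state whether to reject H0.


Step 1: Combine all N = 17 observations and assign midranks.
sorted (value, group, rank): (9,G1,1), (10,G2,2), (11,G4,3), (12,G2,4), (13,G1,5), (14,G2,6), (15,G2,7), (16,G1,9), (16,G3,9), (16,G4,9), (19,G1,11.5), (19,G4,11.5), (22,G4,13), (23,G3,14), (24,G1,15.5), (24,G2,15.5), (27,G3,17)
Step 2: Sum ranks within each group.
R_1 = 42 (n_1 = 5)
R_2 = 34.5 (n_2 = 5)
R_3 = 40 (n_3 = 3)
R_4 = 36.5 (n_4 = 4)
Step 3: H = 12/(N(N+1)) * sum(R_i^2/n_i) - 3(N+1)
     = 12/(17*18) * (42^2/5 + 34.5^2/5 + 40^2/3 + 36.5^2/4) - 3*18
     = 0.039216 * 1457.25 - 54
     = 3.146895.
Step 4: Ties present; correction factor C = 1 - 36/(17^3 - 17) = 0.992647. Corrected H = 3.146895 / 0.992647 = 3.170206.
Step 5: Under H0, H ~ chi^2(3); p-value = 0.366120.
Step 6: alpha = 0.05. fail to reject H0.

H = 3.1702, df = 3, p = 0.366120, fail to reject H0.


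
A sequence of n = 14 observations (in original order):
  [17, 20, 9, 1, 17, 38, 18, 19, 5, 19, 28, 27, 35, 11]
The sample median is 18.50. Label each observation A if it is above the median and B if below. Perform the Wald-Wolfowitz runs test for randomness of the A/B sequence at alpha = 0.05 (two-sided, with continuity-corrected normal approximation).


Step 1: Compute median = 18.50; label A = above, B = below.
Labels in order: BABBBABABAAAAB  (n_A = 7, n_B = 7)
Step 2: Count runs R = 9.
Step 3: Under H0 (random ordering), E[R] = 2*n_A*n_B/(n_A+n_B) + 1 = 2*7*7/14 + 1 = 8.0000.
        Var[R] = 2*n_A*n_B*(2*n_A*n_B - n_A - n_B) / ((n_A+n_B)^2 * (n_A+n_B-1)) = 8232/2548 = 3.2308.
        SD[R] = 1.7974.
Step 4: Continuity-corrected z = (R - 0.5 - E[R]) / SD[R] = (9 - 0.5 - 8.0000) / 1.7974 = 0.2782.
Step 5: Two-sided p-value via normal approximation = 2*(1 - Phi(|z|)) = 0.780879.
Step 6: alpha = 0.05. fail to reject H0.

R = 9, z = 0.2782, p = 0.780879, fail to reject H0.


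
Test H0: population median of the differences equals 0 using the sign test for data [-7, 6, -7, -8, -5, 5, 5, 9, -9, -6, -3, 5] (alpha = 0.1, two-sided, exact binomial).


Step 1: Discard zero differences. Original n = 12; n_eff = number of nonzero differences = 12.
Nonzero differences (with sign): -7, +6, -7, -8, -5, +5, +5, +9, -9, -6, -3, +5
Step 2: Count signs: positive = 5, negative = 7.
Step 3: Under H0: P(positive) = 0.5, so the number of positives S ~ Bin(12, 0.5).
Step 4: Two-sided exact p-value = sum of Bin(12,0.5) probabilities at or below the observed probability = 0.774414.
Step 5: alpha = 0.1. fail to reject H0.

n_eff = 12, pos = 5, neg = 7, p = 0.774414, fail to reject H0.


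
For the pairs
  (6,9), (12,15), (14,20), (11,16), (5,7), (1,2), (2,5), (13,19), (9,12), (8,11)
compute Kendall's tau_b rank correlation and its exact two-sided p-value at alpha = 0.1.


Step 1: Enumerate the 45 unordered pairs (i,j) with i<j and classify each by sign(x_j-x_i) * sign(y_j-y_i).
  (1,2):dx=+6,dy=+6->C; (1,3):dx=+8,dy=+11->C; (1,4):dx=+5,dy=+7->C; (1,5):dx=-1,dy=-2->C
  (1,6):dx=-5,dy=-7->C; (1,7):dx=-4,dy=-4->C; (1,8):dx=+7,dy=+10->C; (1,9):dx=+3,dy=+3->C
  (1,10):dx=+2,dy=+2->C; (2,3):dx=+2,dy=+5->C; (2,4):dx=-1,dy=+1->D; (2,5):dx=-7,dy=-8->C
  (2,6):dx=-11,dy=-13->C; (2,7):dx=-10,dy=-10->C; (2,8):dx=+1,dy=+4->C; (2,9):dx=-3,dy=-3->C
  (2,10):dx=-4,dy=-4->C; (3,4):dx=-3,dy=-4->C; (3,5):dx=-9,dy=-13->C; (3,6):dx=-13,dy=-18->C
  (3,7):dx=-12,dy=-15->C; (3,8):dx=-1,dy=-1->C; (3,9):dx=-5,dy=-8->C; (3,10):dx=-6,dy=-9->C
  (4,5):dx=-6,dy=-9->C; (4,6):dx=-10,dy=-14->C; (4,7):dx=-9,dy=-11->C; (4,8):dx=+2,dy=+3->C
  (4,9):dx=-2,dy=-4->C; (4,10):dx=-3,dy=-5->C; (5,6):dx=-4,dy=-5->C; (5,7):dx=-3,dy=-2->C
  (5,8):dx=+8,dy=+12->C; (5,9):dx=+4,dy=+5->C; (5,10):dx=+3,dy=+4->C; (6,7):dx=+1,dy=+3->C
  (6,8):dx=+12,dy=+17->C; (6,9):dx=+8,dy=+10->C; (6,10):dx=+7,dy=+9->C; (7,8):dx=+11,dy=+14->C
  (7,9):dx=+7,dy=+7->C; (7,10):dx=+6,dy=+6->C; (8,9):dx=-4,dy=-7->C; (8,10):dx=-5,dy=-8->C
  (9,10):dx=-1,dy=-1->C
Step 2: C = 44, D = 1, total pairs = 45.
Step 3: tau = (C - D)/(n(n-1)/2) = (44 - 1)/45 = 0.955556.
Step 4: Exact two-sided p-value (enumerate n! = 3628800 permutations of y under H0): p = 0.000006.
Step 5: alpha = 0.1. reject H0.

tau_b = 0.9556 (C=44, D=1), p = 0.000006, reject H0.


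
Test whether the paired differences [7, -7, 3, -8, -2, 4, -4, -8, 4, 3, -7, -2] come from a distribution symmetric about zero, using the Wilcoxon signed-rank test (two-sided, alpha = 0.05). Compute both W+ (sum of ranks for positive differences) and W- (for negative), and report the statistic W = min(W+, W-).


Step 1: Drop any zero differences (none here) and take |d_i|.
|d| = [7, 7, 3, 8, 2, 4, 4, 8, 4, 3, 7, 2]
Step 2: Midrank |d_i| (ties get averaged ranks).
ranks: |7|->9, |7|->9, |3|->3.5, |8|->11.5, |2|->1.5, |4|->6, |4|->6, |8|->11.5, |4|->6, |3|->3.5, |7|->9, |2|->1.5
Step 3: Attach original signs; sum ranks with positive sign and with negative sign.
W+ = 9 + 3.5 + 6 + 6 + 3.5 = 28
W- = 9 + 11.5 + 1.5 + 6 + 11.5 + 9 + 1.5 = 50
(Check: W+ + W- = 78 should equal n(n+1)/2 = 78.)
Step 4: Test statistic W = min(W+, W-) = 28.
Step 5: Ties in |d|, so use the tie-corrected normal approximation.
        E[W] = n(n+1)/4 = 12*13/4 = 39.
        Tie groups: |d|=2 (t=2), |d|=3 (t=2), |d|=4 (t=3), |d|=7 (t=3), |d|=8 (t=2); sum(t^3 - t) = 66.
        Var[W] = n(n+1)(2n+1)/24 - sum(t^3-t)/48 = 3900/24 - 66/48 = 161.125.
        z = (W - E[W]) / sqrt(Var[W]) = (28 - 39) / 12.6935 = -0.8666.
        Two-sided p = 2*Phi(z) = 0.386169.
Step 6: alpha = 0.05. fail to reject H0.

W+ = 28, W- = 50, W = min = 28, p = 0.386169, fail to reject H0.


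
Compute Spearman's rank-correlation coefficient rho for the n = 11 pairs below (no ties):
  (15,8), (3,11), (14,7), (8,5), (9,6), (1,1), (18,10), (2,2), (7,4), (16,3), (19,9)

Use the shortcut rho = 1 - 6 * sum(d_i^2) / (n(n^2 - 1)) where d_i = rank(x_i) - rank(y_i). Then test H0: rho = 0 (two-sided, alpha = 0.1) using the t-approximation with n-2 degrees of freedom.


Step 1: Rank x and y separately (midranks; no ties here).
rank(x): 15->8, 3->3, 14->7, 8->5, 9->6, 1->1, 18->10, 2->2, 7->4, 16->9, 19->11
rank(y): 8->8, 11->11, 7->7, 5->5, 6->6, 1->1, 10->10, 2->2, 4->4, 3->3, 9->9
Step 2: d_i = R_x(i) - R_y(i); compute d_i^2.
  (8-8)^2=0, (3-11)^2=64, (7-7)^2=0, (5-5)^2=0, (6-6)^2=0, (1-1)^2=0, (10-10)^2=0, (2-2)^2=0, (4-4)^2=0, (9-3)^2=36, (11-9)^2=4
sum(d^2) = 104.
Step 3: rho = 1 - 6*104 / (11*(11^2 - 1)) = 1 - 624/1320 = 0.527273.
Step 4: Under H0, t = rho * sqrt((n-2)/(1-rho^2)) = 1.8616 ~ t(9).
Step 5: Two-sided p-value from the t-distribution with 9 df = 0.095565.
Step 6: alpha = 0.1. reject H0.

rho = 0.5273, p = 0.095565, reject H0 at alpha = 0.1.


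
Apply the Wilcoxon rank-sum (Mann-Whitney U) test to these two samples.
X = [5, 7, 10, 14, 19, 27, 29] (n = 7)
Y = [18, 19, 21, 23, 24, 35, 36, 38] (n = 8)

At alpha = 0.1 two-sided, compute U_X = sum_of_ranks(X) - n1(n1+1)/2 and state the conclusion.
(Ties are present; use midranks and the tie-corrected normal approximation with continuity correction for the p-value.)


Step 1: Combine and sort all 15 observations; assign midranks.
sorted (value, group): (5,X), (7,X), (10,X), (14,X), (18,Y), (19,X), (19,Y), (21,Y), (23,Y), (24,Y), (27,X), (29,X), (35,Y), (36,Y), (38,Y)
ranks: 5->1, 7->2, 10->3, 14->4, 18->5, 19->6.5, 19->6.5, 21->8, 23->9, 24->10, 27->11, 29->12, 35->13, 36->14, 38->15
Step 2: Rank sum for X: R1 = 1 + 2 + 3 + 4 + 6.5 + 11 + 12 = 39.5.
Step 3: U_X = R1 - n1(n1+1)/2 = 39.5 - 7*8/2 = 39.5 - 28 = 11.5.
       U_Y = n1*n2 - U_X = 56 - 11.5 = 44.5.
Step 4: Ties are present, so use the tie-corrected normal approximation (with continuity correction) for the p-value.
Step 5: p-value = 0.063840; compare to alpha = 0.1. reject H0.

U_X = 11.5, p = 0.063840, reject H0 at alpha = 0.1.
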